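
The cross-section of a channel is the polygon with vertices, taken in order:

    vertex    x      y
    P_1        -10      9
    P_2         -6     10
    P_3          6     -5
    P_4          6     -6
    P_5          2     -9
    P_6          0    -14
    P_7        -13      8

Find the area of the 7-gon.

185.5

Σ = (-46) + (-30) + (-6) + (-42) + (-28) + (-182) + (-37) = -371
Area = |Σ|/2 = 185.5.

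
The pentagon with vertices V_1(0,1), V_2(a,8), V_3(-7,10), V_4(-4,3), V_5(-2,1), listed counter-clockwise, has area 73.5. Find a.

8

The doubled signed area Σ (x_i y_{i+1} − x_{i+1} y_i) is linear in a.
With a=0 it equals 75; the coefficient of a is 9 (from the two edges through V_2).
So 9·a + 75 = 2·73.5 = 147 ⇒ a = 8.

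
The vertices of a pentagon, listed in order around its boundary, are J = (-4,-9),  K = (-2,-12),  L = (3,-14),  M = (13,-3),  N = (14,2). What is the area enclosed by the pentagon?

Apply Gauss's area formula: 2A = Σ (x_i·y_{i+1} − x_{i+1}·y_i), indices taken mod 5.
Σ = (30) + (64) + (173) + (68) + (-118) = 217
Area = |Σ|/2 = 108.5.

108.5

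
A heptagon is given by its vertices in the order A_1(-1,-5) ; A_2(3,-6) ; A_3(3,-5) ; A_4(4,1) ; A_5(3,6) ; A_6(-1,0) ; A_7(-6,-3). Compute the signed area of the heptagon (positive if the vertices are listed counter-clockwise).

Σ = (21) + (3) + (23) + (21) + (6) + (3) + (27) = 104
Signed area = Σ/2 = 52 (positive ⇒ counter-clockwise traversal).

52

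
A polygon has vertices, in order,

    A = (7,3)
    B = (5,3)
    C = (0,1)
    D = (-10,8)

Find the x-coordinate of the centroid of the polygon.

-17/13

Apply the shoelace formula. First the cross-terms c_i = x_i·y_{i+1} − x_{i+1}·y_i:
  6, 5, 10, -86  ⇒  2A = -65, A = -32.5.
Then Σ (x_i + x_{i+1})·c_i = 255, so x̄ = 255 / (6·(-32.5)) = -17/13.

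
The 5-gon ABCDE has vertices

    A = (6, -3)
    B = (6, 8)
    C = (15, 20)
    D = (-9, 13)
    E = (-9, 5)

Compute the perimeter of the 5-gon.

76

|AB| = √((0)² + (11)²) = √121 = 11
|BC| = √((9)² + (12)²) = √225 = 15
|CD| = √((-24)² + (-7)²) = √625 = 25
|DE| = √((0)² + (-8)²) = √64 = 8
|EA| = √((15)² + (-8)²) = √289 = 17
Perimeter = 11 + 15 + 25 + 8 + 17 = 76.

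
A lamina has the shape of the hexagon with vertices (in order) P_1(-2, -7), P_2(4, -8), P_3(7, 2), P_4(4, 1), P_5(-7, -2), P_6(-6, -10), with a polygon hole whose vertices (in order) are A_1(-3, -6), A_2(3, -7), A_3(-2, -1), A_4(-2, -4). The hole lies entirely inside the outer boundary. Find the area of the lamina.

Outer boundary:
P_1→P_2: (-2)(-8) − (4)(-7) = 44
P_2→P_3: (4)(2) − (7)(-8) = 64
P_3→P_4: (7)(1) − (4)(2) = -1
P_4→P_5: (4)(-2) − (-7)(1) = -1
P_5→P_6: (-7)(-10) − (-6)(-2) = 58
P_6→P_1: (-6)(-7) − (-2)(-10) = 22
Σ = 186
Area = |Σ|/2 = 93.
Hole:
Apply the shoelace formula: 2A = Σ (x_i·y_{i+1} − x_{i+1}·y_i), indices taken mod 4.
Σ = (39) + (-17) + (6) + (0) = 28
Area = |Σ|/2 = 14.
Net area = 93 − 14 = 79.

79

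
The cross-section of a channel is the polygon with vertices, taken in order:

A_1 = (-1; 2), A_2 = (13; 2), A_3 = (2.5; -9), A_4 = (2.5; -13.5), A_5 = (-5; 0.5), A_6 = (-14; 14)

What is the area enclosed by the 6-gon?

152.25

Apply Gauss's area formula: 2A = Σ (x_i·y_{i+1} − x_{i+1}·y_i), indices taken mod 6.
Cross-terms: -28, -122, -11.25, -66.25, -63, -14  ⇒  Σ = -304.5
Area = |Σ|/2 = 152.25.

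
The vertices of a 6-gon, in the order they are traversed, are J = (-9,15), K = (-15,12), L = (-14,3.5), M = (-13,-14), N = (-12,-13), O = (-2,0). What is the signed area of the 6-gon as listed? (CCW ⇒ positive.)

Σ = (117) + (115.5) + (241.5) + (1) + (-26) + (-30) = 419
Signed area = Σ/2 = 209.5 (positive ⇒ counter-clockwise traversal).

209.5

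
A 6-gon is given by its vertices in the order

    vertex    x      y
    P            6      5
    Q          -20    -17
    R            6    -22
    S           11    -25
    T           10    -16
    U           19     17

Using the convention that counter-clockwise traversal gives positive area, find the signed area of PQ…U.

586.5

Σ = (-2) + (542) + (92) + (74) + (474) + (-7) = 1173
Signed area = Σ/2 = 586.5 (positive ⇒ counter-clockwise traversal).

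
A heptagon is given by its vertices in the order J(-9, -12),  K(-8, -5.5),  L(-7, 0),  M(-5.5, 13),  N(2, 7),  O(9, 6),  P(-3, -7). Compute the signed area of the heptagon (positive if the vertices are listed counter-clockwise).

-181.75

Apply Gauss's area formula: 2A = Σ (x_i·y_{i+1} − x_{i+1}·y_i), indices taken mod 7.
J→K: (-9)(-5.5) − (-8)(-12) = -46.5
K→L: (-8)(0) − (-7)(-5.5) = -38.5
L→M: (-7)(13) − (-5.5)(0) = -91
M→N: (-5.5)(7) − (2)(13) = -64.5
N→O: (2)(6) − (9)(7) = -51
O→P: (9)(-7) − (-3)(6) = -45
P→J: (-3)(-12) − (-9)(-7) = -27
Σ = -363.5
Signed area = Σ/2 = -181.75 (negative ⇒ clockwise traversal).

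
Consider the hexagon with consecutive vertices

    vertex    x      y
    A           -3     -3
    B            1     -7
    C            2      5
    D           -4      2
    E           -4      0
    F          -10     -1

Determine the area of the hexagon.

53

A→B: (-3)(-7) − (1)(-3) = 24
B→C: (1)(5) − (2)(-7) = 19
C→D: (2)(2) − (-4)(5) = 24
D→E: (-4)(0) − (-4)(2) = 8
E→F: (-4)(-1) − (-10)(0) = 4
F→A: (-10)(-3) − (-3)(-1) = 27
Σ = 106
Area = |Σ|/2 = 53.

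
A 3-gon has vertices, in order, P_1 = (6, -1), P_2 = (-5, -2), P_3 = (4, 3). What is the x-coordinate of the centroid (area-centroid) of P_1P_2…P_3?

Apply the shoelace formula. First the cross-terms c_i = x_i·y_{i+1} − x_{i+1}·y_i:
  -17, -7, -22  ⇒  2A = -46, A = -23.
Then Σ (x_i + x_{i+1})·c_i = -230, so x̄ = -230 / (6·(-23)) = 5/3.

5/3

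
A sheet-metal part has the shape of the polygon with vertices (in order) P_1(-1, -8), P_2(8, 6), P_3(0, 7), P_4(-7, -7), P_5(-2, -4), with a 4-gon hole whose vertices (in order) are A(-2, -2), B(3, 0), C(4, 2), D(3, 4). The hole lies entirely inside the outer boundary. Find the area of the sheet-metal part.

82.5

Outer boundary:
Apply the surveyor's formula: 2A = Σ (x_i·y_{i+1} − x_{i+1}·y_i), indices taken mod 5.
Cross-terms: 58, 56, 49, 14, 12  ⇒  Σ = 189
Area = |Σ|/2 = 94.5.
Hole:
Apply the shoelace (surveyor's) formula: 2A = Σ (x_i·y_{i+1} − x_{i+1}·y_i), indices taken mod 4.
Σ = (6) + (6) + (10) + (2) = 24
Area = |Σ|/2 = 12.
Net area = 94.5 − 12 = 82.5.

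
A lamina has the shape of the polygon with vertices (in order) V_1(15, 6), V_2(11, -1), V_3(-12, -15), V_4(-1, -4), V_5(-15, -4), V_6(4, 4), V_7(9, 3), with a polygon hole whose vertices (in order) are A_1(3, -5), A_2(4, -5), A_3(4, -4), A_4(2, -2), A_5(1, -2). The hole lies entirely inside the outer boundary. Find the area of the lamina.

166

Outer boundary:
V_1→V_2: (15)(-1) − (11)(6) = -81
V_2→V_3: (11)(-15) − (-12)(-1) = -177
V_3→V_4: (-12)(-4) − (-1)(-15) = 33
V_4→V_5: (-1)(-4) − (-15)(-4) = -56
V_5→V_6: (-15)(4) − (4)(-4) = -44
V_6→V_7: (4)(3) − (9)(4) = -24
V_7→V_1: (9)(6) − (15)(3) = 9
Σ = -340
Area = |Σ|/2 = 170.
Hole:
Σ = (5) + (4) + (0) + (-2) + (1) = 8
Area = |Σ|/2 = 4.
Net area = 170 − 4 = 166.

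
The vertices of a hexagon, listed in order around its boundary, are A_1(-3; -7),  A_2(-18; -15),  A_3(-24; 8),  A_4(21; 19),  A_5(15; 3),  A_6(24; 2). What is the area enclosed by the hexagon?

817.5

Cross-terms: -81, -504, -624, -222, -42, -162  ⇒  Σ = -1635
Area = |Σ|/2 = 817.5.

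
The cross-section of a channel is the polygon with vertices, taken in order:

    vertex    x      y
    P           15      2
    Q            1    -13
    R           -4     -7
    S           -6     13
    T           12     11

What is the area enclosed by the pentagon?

Cross-terms: -197, -59, -94, -222, -141  ⇒  Σ = -713
Area = |Σ|/2 = 356.5.

356.5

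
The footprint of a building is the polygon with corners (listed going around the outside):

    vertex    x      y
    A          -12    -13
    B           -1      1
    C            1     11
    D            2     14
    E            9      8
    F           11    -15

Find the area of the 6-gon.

350.5

Apply the shoelace formula: 2A = Σ (x_i·y_{i+1} − x_{i+1}·y_i), indices taken mod 6.
A→B: (-12)(1) − (-1)(-13) = -25
B→C: (-1)(11) − (1)(1) = -12
C→D: (1)(14) − (2)(11) = -8
D→E: (2)(8) − (9)(14) = -110
E→F: (9)(-15) − (11)(8) = -223
F→A: (11)(-13) − (-12)(-15) = -323
Σ = -701
Area = |Σ|/2 = 350.5.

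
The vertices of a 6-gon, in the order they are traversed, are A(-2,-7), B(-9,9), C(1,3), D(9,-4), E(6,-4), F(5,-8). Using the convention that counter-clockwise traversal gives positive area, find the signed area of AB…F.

-119.5

Apply the surveyor's formula: 2A = Σ (x_i·y_{i+1} − x_{i+1}·y_i), indices taken mod 6.
Σ = (-81) + (-36) + (-31) + (-12) + (-28) + (-51) = -239
Signed area = Σ/2 = -119.5 (negative ⇒ clockwise traversal).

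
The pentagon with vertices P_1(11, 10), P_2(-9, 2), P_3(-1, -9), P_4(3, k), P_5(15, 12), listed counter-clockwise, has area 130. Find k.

1

The doubled signed area Σ (x_i y_{i+1} − x_{i+1} y_i) is linear in k.
With k=0 it equals 276; the coefficient of k is -16 (from the two edges through P_4).
So -16·k + 276 = 2·130 = 260 ⇒ k = 1.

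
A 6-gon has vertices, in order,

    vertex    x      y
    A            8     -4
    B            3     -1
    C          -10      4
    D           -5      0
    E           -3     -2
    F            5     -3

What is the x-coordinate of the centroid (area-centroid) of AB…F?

Apply the shoelace formula. First the cross-terms c_i = x_i·y_{i+1} − x_{i+1}·y_i:
  4, 2, 20, 10, 19, 4  ⇒  2A = 59, A = 29.5.
Then Σ (x_i + x_{i+1})·c_i = -260, so x̄ = -260 / (6·29.5) = -260/177.

-260/177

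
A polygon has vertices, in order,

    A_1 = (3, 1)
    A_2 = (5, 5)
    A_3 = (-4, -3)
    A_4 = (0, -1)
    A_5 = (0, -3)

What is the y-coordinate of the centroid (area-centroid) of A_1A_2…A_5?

Apply the shoelace formula. First the cross-terms c_i = x_i·y_{i+1} − x_{i+1}·y_i:
  10, 5, 4, 0, 9  ⇒  2A = 28, A = 14.
Then Σ (y_i + y_{i+1})·c_i = 36, so ȳ = 36 / (6·14) = 3/7.

3/7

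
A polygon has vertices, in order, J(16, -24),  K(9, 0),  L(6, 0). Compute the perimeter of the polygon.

|JK| = √((-7)² + (24)²) = √625 = 25
|KL| = √((-3)² + (0)²) = √9 = 3
|LJ| = √((10)² + (-24)²) = √676 = 26
Perimeter = 25 + 3 + 26 = 54.

54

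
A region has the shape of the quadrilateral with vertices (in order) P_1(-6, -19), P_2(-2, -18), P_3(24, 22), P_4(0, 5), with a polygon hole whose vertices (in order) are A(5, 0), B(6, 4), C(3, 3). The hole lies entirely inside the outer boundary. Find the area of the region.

298.5

Outer boundary:
P_1→P_2: (-6)(-18) − (-2)(-19) = 70
P_2→P_3: (-2)(22) − (24)(-18) = 388
P_3→P_4: (24)(5) − (0)(22) = 120
P_4→P_1: (0)(-19) − (-6)(5) = 30
Σ = 608
Area = |Σ|/2 = 304.
Hole:
Σ = (20) + (6) + (-15) = 11
Area = |Σ|/2 = 5.5.
Net area = 304 − 5.5 = 298.5.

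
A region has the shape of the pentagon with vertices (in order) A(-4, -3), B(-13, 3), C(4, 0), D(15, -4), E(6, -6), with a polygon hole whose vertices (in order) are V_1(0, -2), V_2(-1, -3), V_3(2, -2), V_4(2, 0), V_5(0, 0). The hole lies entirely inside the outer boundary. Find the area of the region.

Outer boundary:
Σ = (-51) + (-12) + (-16) + (-66) + (-42) = -187
Area = |Σ|/2 = 93.5.
Hole:
Σ = (-2) + (8) + (4) + (0) + (0) = 10
Area = |Σ|/2 = 5.
Net area = 93.5 − 5 = 88.5.

88.5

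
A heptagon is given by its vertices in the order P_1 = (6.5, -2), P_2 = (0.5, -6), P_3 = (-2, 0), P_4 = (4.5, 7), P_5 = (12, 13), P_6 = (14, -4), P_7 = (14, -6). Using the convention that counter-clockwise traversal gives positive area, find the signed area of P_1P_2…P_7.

-168.25

Apply Gauss's area formula: 2A = Σ (x_i·y_{i+1} − x_{i+1}·y_i), indices taken mod 7.
Σ = (-38) + (-12) + (-14) + (-25.5) + (-230) + (-28) + (11) = -336.5
Signed area = Σ/2 = -168.25 (negative ⇒ clockwise traversal).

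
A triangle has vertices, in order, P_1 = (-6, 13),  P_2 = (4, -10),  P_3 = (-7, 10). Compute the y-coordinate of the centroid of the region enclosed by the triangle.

Apply Gauss's area formula. First the cross-terms c_i = x_i·y_{i+1} − x_{i+1}·y_i:
  8, -30, -31  ⇒  2A = -53, A = -26.5.
Then Σ (y_i + y_{i+1})·c_i = -689, so ȳ = -689 / (6·(-26.5)) = 13/3.

13/3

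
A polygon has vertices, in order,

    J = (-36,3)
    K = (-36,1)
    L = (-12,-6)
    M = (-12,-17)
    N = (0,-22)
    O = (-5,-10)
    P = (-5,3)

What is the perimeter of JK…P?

|JK| = √((0)² + (-2)²) = √4 = 2
|KL| = √((24)² + (-7)²) = √625 = 25
|LM| = √((0)² + (-11)²) = √121 = 11
|MN| = √((12)² + (-5)²) = √169 = 13
|NO| = √((-5)² + (12)²) = √169 = 13
|OP| = √((0)² + (13)²) = √169 = 13
|PJ| = √((-31)² + (0)²) = √961 = 31
Perimeter = 2 + 25 + 11 + 13 + 13 + 13 + 31 = 108.

108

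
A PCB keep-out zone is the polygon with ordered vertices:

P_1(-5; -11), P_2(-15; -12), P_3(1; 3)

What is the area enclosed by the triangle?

67

Apply the shoelace formula: 2A = Σ (x_i·y_{i+1} − x_{i+1}·y_i), indices taken mod 3.
Σ = (-105) + (-33) + (4) = -134
Area = |Σ|/2 = 67.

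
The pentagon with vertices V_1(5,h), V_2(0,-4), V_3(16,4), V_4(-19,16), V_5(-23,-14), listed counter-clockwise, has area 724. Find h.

The doubled signed area Σ (x_i y_{i+1} − x_{i+1} y_i) is linear in h.
With h=0 it equals 1080; the coefficient of h is -23 (from the two edges through V_1).
So -23·h + 1080 = 2·724 = 1448 ⇒ h = -16.

-16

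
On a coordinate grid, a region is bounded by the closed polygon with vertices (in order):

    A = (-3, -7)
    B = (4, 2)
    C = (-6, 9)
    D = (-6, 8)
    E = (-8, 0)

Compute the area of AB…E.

Apply the shoelace (surveyor's) formula: 2A = Σ (x_i·y_{i+1} − x_{i+1}·y_i), indices taken mod 5.
Σ = (22) + (48) + (6) + (64) + (56) = 196
Area = |Σ|/2 = 98.

98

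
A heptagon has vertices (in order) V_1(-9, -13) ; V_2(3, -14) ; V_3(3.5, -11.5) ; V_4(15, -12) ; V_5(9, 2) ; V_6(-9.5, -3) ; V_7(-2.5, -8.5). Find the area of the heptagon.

Apply the surveyor's formula: 2A = Σ (x_i·y_{i+1} − x_{i+1}·y_i), indices taken mod 7.
Cross-terms: 165, 14.5, 130.5, 138, -8, 73.25, -44  ⇒  Σ = 469.25
Area = |Σ|/2 = 234.625.

234.625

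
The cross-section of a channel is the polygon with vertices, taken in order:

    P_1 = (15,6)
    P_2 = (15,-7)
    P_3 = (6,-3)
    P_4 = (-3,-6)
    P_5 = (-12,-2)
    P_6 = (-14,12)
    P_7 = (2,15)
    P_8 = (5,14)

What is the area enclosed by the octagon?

471

Apply the shoelace formula: 2A = Σ (x_i·y_{i+1} − x_{i+1}·y_i), indices taken mod 8.
P_1→P_2: (15)(-7) − (15)(6) = -195
P_2→P_3: (15)(-3) − (6)(-7) = -3
P_3→P_4: (6)(-6) − (-3)(-3) = -45
P_4→P_5: (-3)(-2) − (-12)(-6) = -66
P_5→P_6: (-12)(12) − (-14)(-2) = -172
P_6→P_7: (-14)(15) − (2)(12) = -234
P_7→P_8: (2)(14) − (5)(15) = -47
P_8→P_1: (5)(6) − (15)(14) = -180
Σ = -942
Area = |Σ|/2 = 471.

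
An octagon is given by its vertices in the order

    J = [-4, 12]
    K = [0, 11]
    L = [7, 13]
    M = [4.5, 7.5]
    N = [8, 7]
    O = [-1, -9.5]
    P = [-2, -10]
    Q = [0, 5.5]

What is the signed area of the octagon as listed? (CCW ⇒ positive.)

-111.25

Cross-terms: -44, -77, -6, -28.5, -69, -9, -11, 22  ⇒  Σ = -222.5
Signed area = Σ/2 = -111.25 (negative ⇒ clockwise traversal).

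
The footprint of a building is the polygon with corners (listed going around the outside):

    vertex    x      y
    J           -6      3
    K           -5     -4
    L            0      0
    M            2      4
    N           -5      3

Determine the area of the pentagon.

Apply the shoelace formula: 2A = Σ (x_i·y_{i+1} − x_{i+1}·y_i), indices taken mod 5.
J→K: (-6)(-4) − (-5)(3) = 39
K→L: (-5)(0) − (0)(-4) = 0
L→M: (0)(4) − (2)(0) = 0
M→N: (2)(3) − (-5)(4) = 26
N→J: (-5)(3) − (-6)(3) = 3
Σ = 68
Area = |Σ|/2 = 34.

34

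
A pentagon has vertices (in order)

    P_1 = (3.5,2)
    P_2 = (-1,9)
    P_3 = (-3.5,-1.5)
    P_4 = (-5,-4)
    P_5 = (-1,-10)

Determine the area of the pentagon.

76

Cross-terms: 33.5, 33, 6.5, 46, 33  ⇒  Σ = 152
Area = |Σ|/2 = 76.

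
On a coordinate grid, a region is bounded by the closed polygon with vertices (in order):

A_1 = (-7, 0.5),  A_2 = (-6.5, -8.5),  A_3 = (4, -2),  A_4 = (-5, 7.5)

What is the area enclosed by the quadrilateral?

Cross-terms: 62.75, 47, 20, 50  ⇒  Σ = 179.75
Area = |Σ|/2 = 89.875.

89.875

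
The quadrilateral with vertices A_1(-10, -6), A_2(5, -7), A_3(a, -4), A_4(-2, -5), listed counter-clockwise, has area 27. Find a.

The doubled signed area Σ (x_i y_{i+1} − x_{i+1} y_i) is linear in a.
With a=0 it equals 34; the coefficient of a is 2 (from the two edges through A_3).
So 2·a + 34 = 2·27 = 54 ⇒ a = 10.

10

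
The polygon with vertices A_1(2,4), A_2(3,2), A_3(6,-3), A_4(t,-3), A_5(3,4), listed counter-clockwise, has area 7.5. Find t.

Write out the shoelace sum; only the two edges meeting at A_4 involve t:
2·Area = [(6·(-3) − t·(-3)) + (t·4 − 3·(-3))] + -25
       = 7·t + -34 = 15
⇒ t = 7.

7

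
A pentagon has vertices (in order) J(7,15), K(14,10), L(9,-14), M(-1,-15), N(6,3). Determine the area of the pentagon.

209.5

Σ = (-140) + (-286) + (-149) + (87) + (69) = -419
Area = |Σ|/2 = 209.5.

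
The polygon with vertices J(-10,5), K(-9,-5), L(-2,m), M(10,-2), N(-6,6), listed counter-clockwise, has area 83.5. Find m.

Write out the shoelace sum; only the two edges meeting at L involve m:
2·Area = [((-9)·m − (-2)·(-5)) + ((-2)·(-2) − 10·m)] + 173
       = -19·m + 167 = 167
⇒ m = 0.

0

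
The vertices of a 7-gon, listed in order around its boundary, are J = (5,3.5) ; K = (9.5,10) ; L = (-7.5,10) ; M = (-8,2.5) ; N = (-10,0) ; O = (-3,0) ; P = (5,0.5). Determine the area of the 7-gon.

Apply the shoelace (surveyor's) formula: 2A = Σ (x_i·y_{i+1} − x_{i+1}·y_i), indices taken mod 7.
Cross-terms: 16.75, 170, 61.25, 25, 0, -1.5, 15  ⇒  Σ = 286.5
Area = |Σ|/2 = 143.25.

143.25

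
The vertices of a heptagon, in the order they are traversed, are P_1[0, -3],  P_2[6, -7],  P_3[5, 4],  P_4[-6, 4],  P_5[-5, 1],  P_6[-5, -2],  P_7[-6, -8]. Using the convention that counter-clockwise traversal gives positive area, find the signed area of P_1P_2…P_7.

98

Apply Gauss's area formula: 2A = Σ (x_i·y_{i+1} − x_{i+1}·y_i), indices taken mod 7.
Σ = (18) + (59) + (44) + (14) + (15) + (28) + (18) = 196
Signed area = Σ/2 = 98 (positive ⇒ counter-clockwise traversal).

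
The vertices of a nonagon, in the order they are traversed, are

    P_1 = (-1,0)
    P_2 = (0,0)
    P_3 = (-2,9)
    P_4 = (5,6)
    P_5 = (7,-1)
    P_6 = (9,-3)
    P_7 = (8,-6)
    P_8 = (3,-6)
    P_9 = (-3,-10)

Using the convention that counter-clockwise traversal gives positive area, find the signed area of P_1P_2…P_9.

Apply the surveyor's formula: 2A = Σ (x_i·y_{i+1} − x_{i+1}·y_i), indices taken mod 9.
Σ = (0) + (0) + (-57) + (-47) + (-12) + (-30) + (-30) + (-48) + (-10) = -234
Signed area = Σ/2 = -117 (negative ⇒ clockwise traversal).

-117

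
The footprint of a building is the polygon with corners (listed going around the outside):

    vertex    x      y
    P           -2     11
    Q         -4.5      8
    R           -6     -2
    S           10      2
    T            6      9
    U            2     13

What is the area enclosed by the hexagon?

142.25

Apply Gauss's area formula: 2A = Σ (x_i·y_{i+1} − x_{i+1}·y_i), indices taken mod 6.
Σ = (33.5) + (57) + (8) + (78) + (60) + (48) = 284.5
Area = |Σ|/2 = 142.25.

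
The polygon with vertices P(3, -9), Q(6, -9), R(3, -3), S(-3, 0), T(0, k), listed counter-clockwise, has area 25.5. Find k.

The doubled signed area Σ (x_i y_{i+1} − x_{i+1} y_i) is linear in k.
With k=0 it equals 27; the coefficient of k is -6 (from the two edges through T).
So -6·k + 27 = 2·25.5 = 51 ⇒ k = -4.

-4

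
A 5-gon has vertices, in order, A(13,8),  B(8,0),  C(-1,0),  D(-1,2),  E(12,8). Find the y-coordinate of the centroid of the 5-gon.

482/159

Apply Gauss's area formula. First the cross-terms c_i = x_i·y_{i+1} − x_{i+1}·y_i:
  -64, 0, -2, -32, -8  ⇒  2A = -106, A = -53.
Then Σ (y_i + y_{i+1})·c_i = -964, so ȳ = -964 / (6·(-53)) = 482/159.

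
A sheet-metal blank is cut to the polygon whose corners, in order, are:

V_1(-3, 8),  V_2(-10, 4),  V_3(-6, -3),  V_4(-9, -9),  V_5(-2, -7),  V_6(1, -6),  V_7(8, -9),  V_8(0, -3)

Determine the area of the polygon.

Apply the shoelace formula: 2A = Σ (x_i·y_{i+1} − x_{i+1}·y_i), indices taken mod 8.
Cross-terms: 68, 54, 27, 45, 19, 39, -24, -9  ⇒  Σ = 219
Area = |Σ|/2 = 109.5.

109.5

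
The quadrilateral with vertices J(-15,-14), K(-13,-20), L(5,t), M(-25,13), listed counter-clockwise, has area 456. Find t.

7

The doubled signed area Σ (x_i y_{i+1} − x_{i+1} y_i) is linear in t.
With t=0 it equals 828; the coefficient of t is 12 (from the two edges through L).
So 12·t + 828 = 2·456 = 912 ⇒ t = 7.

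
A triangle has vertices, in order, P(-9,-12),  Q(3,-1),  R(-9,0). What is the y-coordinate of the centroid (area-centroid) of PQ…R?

-13/3

Apply Gauss's area formula. First the cross-terms c_i = x_i·y_{i+1} − x_{i+1}·y_i:
  45, -9, 108  ⇒  2A = 144, A = 72.
Then Σ (y_i + y_{i+1})·c_i = -1872, so ȳ = -1872 / (6·72) = -13/3.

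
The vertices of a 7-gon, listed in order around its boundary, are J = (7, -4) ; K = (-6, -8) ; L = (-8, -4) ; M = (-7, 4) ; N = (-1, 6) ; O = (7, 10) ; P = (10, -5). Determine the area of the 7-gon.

205

Σ = (-80) + (-40) + (-60) + (-38) + (-52) + (-135) + (-5) = -410
Area = |Σ|/2 = 205.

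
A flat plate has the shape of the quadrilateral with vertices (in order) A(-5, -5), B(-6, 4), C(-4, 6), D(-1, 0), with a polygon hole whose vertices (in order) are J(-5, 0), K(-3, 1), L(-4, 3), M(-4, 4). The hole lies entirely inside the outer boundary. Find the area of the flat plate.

Outer boundary:
Apply the shoelace formula: 2A = Σ (x_i·y_{i+1} − x_{i+1}·y_i), indices taken mod 4.
Σ = (-50) + (-20) + (6) + (5) = -59
Area = |Σ|/2 = 29.5.
Hole:
Apply the shoelace formula: 2A = Σ (x_i·y_{i+1} − x_{i+1}·y_i), indices taken mod 4.
Σ = (-5) + (-5) + (-4) + (20) = 6
Area = |Σ|/2 = 3.
Net area = 29.5 − 3 = 26.5.

26.5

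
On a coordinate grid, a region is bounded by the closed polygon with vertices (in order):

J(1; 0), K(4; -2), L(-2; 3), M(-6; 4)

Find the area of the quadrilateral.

6

J→K: (1)(-2) − (4)(0) = -2
K→L: (4)(3) − (-2)(-2) = 8
L→M: (-2)(4) − (-6)(3) = 10
M→J: (-6)(0) − (1)(4) = -4
Σ = 12
Area = |Σ|/2 = 6.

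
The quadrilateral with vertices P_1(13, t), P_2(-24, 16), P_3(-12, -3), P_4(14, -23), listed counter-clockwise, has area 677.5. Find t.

Write out the shoelace sum; only the two edges meeting at P_1 involve t:
2·Area = [(14·t − 13·(-23)) + (13·16 − (-24)·t)] + 582
       = 38·t + 1089 = 1355
⇒ t = 7.

7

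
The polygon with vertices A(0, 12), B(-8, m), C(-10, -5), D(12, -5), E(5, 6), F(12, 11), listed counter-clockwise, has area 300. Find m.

The doubled signed area Σ (x_i y_{i+1} − x_{i+1} y_i) is linear in m.
With m=0 it equals 470; the coefficient of m is 10 (from the two edges through B).
So 10·m + 470 = 2·300 = 600 ⇒ m = 13.

13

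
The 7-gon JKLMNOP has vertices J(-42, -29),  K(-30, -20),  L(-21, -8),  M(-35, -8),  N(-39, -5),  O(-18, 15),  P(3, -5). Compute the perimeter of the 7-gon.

158

|JK| = √((12)² + (9)²) = √225 = 15
|KL| = √((9)² + (12)²) = √225 = 15
|LM| = √((-14)² + (0)²) = √196 = 14
|MN| = √((-4)² + (3)²) = √25 = 5
|NO| = √((21)² + (20)²) = √841 = 29
|OP| = √((21)² + (-20)²) = √841 = 29
|PJ| = √((-45)² + (-24)²) = √2601 = 51
Perimeter = 15 + 15 + 14 + 5 + 29 + 29 + 51 = 158.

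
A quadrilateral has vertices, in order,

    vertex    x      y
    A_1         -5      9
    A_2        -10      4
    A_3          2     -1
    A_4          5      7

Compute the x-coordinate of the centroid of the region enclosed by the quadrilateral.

Apply the surveyor's formula. First the cross-terms c_i = x_i·y_{i+1} − x_{i+1}·y_i:
  70, 2, 19, 80  ⇒  2A = 171, A = 85.5.
Then Σ (x_i + x_{i+1})·c_i = -933, so x̄ = -933 / (6·85.5) = -311/171.

-311/171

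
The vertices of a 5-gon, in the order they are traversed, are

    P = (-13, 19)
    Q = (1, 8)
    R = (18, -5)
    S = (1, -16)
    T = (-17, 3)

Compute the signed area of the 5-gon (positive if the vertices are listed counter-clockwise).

Cross-terms: -123, -149, -283, -269, -284  ⇒  Σ = -1108
Signed area = Σ/2 = -554 (negative ⇒ clockwise traversal).

-554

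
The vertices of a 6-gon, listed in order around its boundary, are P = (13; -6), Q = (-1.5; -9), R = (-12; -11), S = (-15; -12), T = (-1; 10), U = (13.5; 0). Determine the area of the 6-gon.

Σ = (-126) + (-91.5) + (-21) + (-162) + (-135) + (-81) = -616.5
Area = |Σ|/2 = 308.25.

308.25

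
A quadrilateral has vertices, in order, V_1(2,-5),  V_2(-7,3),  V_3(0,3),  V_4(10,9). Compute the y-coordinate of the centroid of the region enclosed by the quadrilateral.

175/111

Apply Gauss's area formula. First the cross-terms c_i = x_i·y_{i+1} − x_{i+1}·y_i:
  -29, -21, -30, -68  ⇒  2A = -148, A = -74.
Then Σ (y_i + y_{i+1})·c_i = -700, so ȳ = -700 / (6·(-74)) = 175/111.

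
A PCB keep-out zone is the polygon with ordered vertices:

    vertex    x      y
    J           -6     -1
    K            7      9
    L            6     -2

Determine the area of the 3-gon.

66.5

Cross-terms: -47, -68, -18  ⇒  Σ = -133
Area = |Σ|/2 = 66.5.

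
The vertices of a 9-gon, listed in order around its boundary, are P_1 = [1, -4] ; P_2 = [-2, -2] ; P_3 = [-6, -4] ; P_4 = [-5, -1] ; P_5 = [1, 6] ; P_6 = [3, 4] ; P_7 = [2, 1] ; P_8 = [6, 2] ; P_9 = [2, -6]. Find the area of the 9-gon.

60

Σ = (-10) + (-4) + (-14) + (-29) + (-14) + (-5) + (-2) + (-40) + (-2) = -120
Area = |Σ|/2 = 60.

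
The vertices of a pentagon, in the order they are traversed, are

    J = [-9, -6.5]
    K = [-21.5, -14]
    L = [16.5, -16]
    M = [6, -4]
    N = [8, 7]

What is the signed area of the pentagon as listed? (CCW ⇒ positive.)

J→K: (-9)(-14) − (-21.5)(-6.5) = -13.75
K→L: (-21.5)(-16) − (16.5)(-14) = 575
L→M: (16.5)(-4) − (6)(-16) = 30
M→N: (6)(7) − (8)(-4) = 74
N→J: (8)(-6.5) − (-9)(7) = 11
Σ = 676.25
Signed area = Σ/2 = 338.125 (positive ⇒ counter-clockwise traversal).

338.125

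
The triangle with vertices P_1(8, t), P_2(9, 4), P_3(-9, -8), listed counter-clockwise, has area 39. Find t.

-1

The doubled signed area Σ (x_i y_{i+1} − x_{i+1} y_i) is linear in t.
With t=0 it equals 60; the coefficient of t is -18 (from the two edges through P_1).
So -18·t + 60 = 2·39 = 78 ⇒ t = -1.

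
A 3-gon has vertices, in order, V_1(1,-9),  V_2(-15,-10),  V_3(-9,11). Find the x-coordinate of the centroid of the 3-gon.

Apply Gauss's area formula. First the cross-terms c_i = x_i·y_{i+1} − x_{i+1}·y_i:
  -145, -255, 70  ⇒  2A = -330, A = -165.
Then Σ (x_i + x_{i+1})·c_i = 7590, so x̄ = 7590 / (6·(-165)) = -23/3.

-23/3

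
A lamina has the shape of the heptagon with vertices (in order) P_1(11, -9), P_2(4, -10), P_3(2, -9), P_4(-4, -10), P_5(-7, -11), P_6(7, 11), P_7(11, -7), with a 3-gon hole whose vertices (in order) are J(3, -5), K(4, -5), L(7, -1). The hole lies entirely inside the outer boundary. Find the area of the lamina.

Outer boundary:
Σ = (-74) + (-16) + (-56) + (-26) + (0) + (-170) + (-22) = -364
Area = |Σ|/2 = 182.
Hole:
Apply Gauss's area formula: 2A = Σ (x_i·y_{i+1} − x_{i+1}·y_i), indices taken mod 3.
Cross-terms: 5, 31, -32  ⇒  Σ = 4
Area = |Σ|/2 = 2.
Net area = 182 − 2 = 180.

180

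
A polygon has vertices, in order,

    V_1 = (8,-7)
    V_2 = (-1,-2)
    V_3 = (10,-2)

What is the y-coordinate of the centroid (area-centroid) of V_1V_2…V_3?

-11/3

Apply Gauss's area formula. First the cross-terms c_i = x_i·y_{i+1} − x_{i+1}·y_i:
  -23, 22, -54  ⇒  2A = -55, A = -27.5.
Then Σ (y_i + y_{i+1})·c_i = 605, so ȳ = 605 / (6·(-27.5)) = -11/3.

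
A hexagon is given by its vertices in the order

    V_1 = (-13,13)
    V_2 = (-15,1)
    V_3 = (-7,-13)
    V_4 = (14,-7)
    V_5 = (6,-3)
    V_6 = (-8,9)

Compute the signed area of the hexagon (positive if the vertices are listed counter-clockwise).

Σ = (182) + (202) + (231) + (0) + (30) + (13) = 658
Signed area = Σ/2 = 329 (positive ⇒ counter-clockwise traversal).

329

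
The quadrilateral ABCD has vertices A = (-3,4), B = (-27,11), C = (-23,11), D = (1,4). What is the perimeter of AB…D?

|AB| = √((-24)² + (7)²) = √625 = 25
|BC| = √((4)² + (0)²) = √16 = 4
|CD| = √((24)² + (-7)²) = √625 = 25
|DA| = √((-4)² + (0)²) = √16 = 4
Perimeter = 25 + 4 + 25 + 4 = 58.

58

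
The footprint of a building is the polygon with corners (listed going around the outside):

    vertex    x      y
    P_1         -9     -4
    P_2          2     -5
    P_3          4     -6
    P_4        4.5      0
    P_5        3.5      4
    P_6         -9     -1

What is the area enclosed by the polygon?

P_1→P_2: (-9)(-5) − (2)(-4) = 53
P_2→P_3: (2)(-6) − (4)(-5) = 8
P_3→P_4: (4)(0) − (4.5)(-6) = 27
P_4→P_5: (4.5)(4) − (3.5)(0) = 18
P_5→P_6: (3.5)(-1) − (-9)(4) = 32.5
P_6→P_1: (-9)(-4) − (-9)(-1) = 27
Σ = 165.5
Area = |Σ|/2 = 82.75.

82.75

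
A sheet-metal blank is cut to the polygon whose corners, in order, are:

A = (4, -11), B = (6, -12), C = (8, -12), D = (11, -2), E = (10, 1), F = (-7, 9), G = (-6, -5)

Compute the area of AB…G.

Cross-terms: 18, 24, 116, 31, 97, 89, 86  ⇒  Σ = 461
Area = |Σ|/2 = 230.5.

230.5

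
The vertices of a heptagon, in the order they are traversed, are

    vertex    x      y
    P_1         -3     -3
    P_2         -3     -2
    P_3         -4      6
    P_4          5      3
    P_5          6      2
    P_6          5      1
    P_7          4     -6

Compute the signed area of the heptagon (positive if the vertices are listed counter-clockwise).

Σ = (-3) + (-26) + (-42) + (-8) + (-4) + (-34) + (-30) = -147
Signed area = Σ/2 = -73.5 (negative ⇒ clockwise traversal).

-73.5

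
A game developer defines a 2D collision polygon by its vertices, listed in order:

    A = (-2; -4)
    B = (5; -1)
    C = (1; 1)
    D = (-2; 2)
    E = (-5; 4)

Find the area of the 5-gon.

Apply Gauss's area formula: 2A = Σ (x_i·y_{i+1} − x_{i+1}·y_i), indices taken mod 5.
A→B: (-2)(-1) − (5)(-4) = 22
B→C: (5)(1) − (1)(-1) = 6
C→D: (1)(2) − (-2)(1) = 4
D→E: (-2)(4) − (-5)(2) = 2
E→A: (-5)(-4) − (-2)(4) = 28
Σ = 62
Area = |Σ|/2 = 31.

31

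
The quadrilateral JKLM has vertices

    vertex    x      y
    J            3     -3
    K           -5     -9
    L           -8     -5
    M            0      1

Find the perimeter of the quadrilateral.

30

|JK| = √((-8)² + (-6)²) = √100 = 10
|KL| = √((-3)² + (4)²) = √25 = 5
|LM| = √((8)² + (6)²) = √100 = 10
|MJ| = √((3)² + (-4)²) = √25 = 5
Perimeter = 10 + 5 + 10 + 5 = 30.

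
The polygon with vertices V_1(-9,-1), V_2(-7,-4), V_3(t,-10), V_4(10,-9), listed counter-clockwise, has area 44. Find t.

4

The doubled signed area Σ (x_i y_{i+1} − x_{i+1} y_i) is linear in t.
With t=0 it equals 108; the coefficient of t is -5 (from the two edges through V_3).
So -5·t + 108 = 2·44 = 88 ⇒ t = 4.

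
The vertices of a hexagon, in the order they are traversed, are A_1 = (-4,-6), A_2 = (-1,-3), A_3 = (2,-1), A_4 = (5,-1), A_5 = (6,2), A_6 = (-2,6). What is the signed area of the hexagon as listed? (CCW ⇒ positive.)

Apply the shoelace (surveyor's) formula: 2A = Σ (x_i·y_{i+1} − x_{i+1}·y_i), indices taken mod 6.
Σ = (6) + (7) + (3) + (16) + (40) + (36) = 108
Signed area = Σ/2 = 54 (positive ⇒ counter-clockwise traversal).

54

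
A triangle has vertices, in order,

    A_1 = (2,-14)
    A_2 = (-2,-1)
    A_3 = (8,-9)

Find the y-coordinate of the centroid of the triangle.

-8

Apply the shoelace (surveyor's) formula. First the cross-terms c_i = x_i·y_{i+1} − x_{i+1}·y_i:
  -30, 26, -94  ⇒  2A = -98, A = -49.
Then Σ (y_i + y_{i+1})·c_i = 2352, so ȳ = 2352 / (6·(-49)) = -8.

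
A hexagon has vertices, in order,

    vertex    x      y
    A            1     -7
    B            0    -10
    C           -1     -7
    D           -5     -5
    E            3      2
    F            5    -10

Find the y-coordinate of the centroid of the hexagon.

Apply the surveyor's formula. First the cross-terms c_i = x_i·y_{i+1} − x_{i+1}·y_i:
  -10, -10, -30, 5, -40, -25  ⇒  2A = -110, A = -55.
Then Σ (y_i + y_{i+1})·c_i = 1430, so ȳ = 1430 / (6·(-55)) = -13/3.

-13/3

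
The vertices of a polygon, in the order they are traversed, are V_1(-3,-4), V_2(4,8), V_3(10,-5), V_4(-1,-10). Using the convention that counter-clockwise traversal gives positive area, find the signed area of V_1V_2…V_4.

-119.5

Σ = (-8) + (-100) + (-105) + (-26) = -239
Signed area = Σ/2 = -119.5 (negative ⇒ clockwise traversal).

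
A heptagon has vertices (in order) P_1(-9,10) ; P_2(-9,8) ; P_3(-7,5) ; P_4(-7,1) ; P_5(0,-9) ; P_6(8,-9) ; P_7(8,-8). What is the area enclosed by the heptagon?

104

P_1→P_2: (-9)(8) − (-9)(10) = 18
P_2→P_3: (-9)(5) − (-7)(8) = 11
P_3→P_4: (-7)(1) − (-7)(5) = 28
P_4→P_5: (-7)(-9) − (0)(1) = 63
P_5→P_6: (0)(-9) − (8)(-9) = 72
P_6→P_7: (8)(-8) − (8)(-9) = 8
P_7→P_1: (8)(10) − (-9)(-8) = 8
Σ = 208
Area = |Σ|/2 = 104.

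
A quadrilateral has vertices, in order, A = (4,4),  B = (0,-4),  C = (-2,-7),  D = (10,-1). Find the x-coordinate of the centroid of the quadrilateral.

286/69

Apply the shoelace (surveyor's) formula. First the cross-terms c_i = x_i·y_{i+1} − x_{i+1}·y_i:
  -16, -8, 72, 44  ⇒  2A = 92, A = 46.
Then Σ (x_i + x_{i+1})·c_i = 1144, so x̄ = 1144 / (6·46) = 286/69.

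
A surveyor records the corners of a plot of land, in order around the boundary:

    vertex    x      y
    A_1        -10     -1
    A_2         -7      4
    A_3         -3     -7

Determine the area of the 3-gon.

26.5

Apply the surveyor's formula: 2A = Σ (x_i·y_{i+1} − x_{i+1}·y_i), indices taken mod 3.
A_1→A_2: (-10)(4) − (-7)(-1) = -47
A_2→A_3: (-7)(-7) − (-3)(4) = 61
A_3→A_1: (-3)(-1) − (-10)(-7) = -67
Σ = -53
Area = |Σ|/2 = 26.5.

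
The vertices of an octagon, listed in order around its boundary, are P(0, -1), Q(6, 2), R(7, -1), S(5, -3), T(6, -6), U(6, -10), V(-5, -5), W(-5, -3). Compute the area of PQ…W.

75.5

Apply the shoelace (surveyor's) formula: 2A = Σ (x_i·y_{i+1} − x_{i+1}·y_i), indices taken mod 8.
Cross-terms: 6, -20, -16, -12, -24, -80, -10, 5  ⇒  Σ = -151
Area = |Σ|/2 = 75.5.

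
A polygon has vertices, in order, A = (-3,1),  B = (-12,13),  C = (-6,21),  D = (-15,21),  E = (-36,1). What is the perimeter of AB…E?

96

|AB| = √((-9)² + (12)²) = √225 = 15
|BC| = √((6)² + (8)²) = √100 = 10
|CD| = √((-9)² + (0)²) = √81 = 9
|DE| = √((-21)² + (-20)²) = √841 = 29
|EA| = √((33)² + (0)²) = √1089 = 33
Perimeter = 15 + 10 + 9 + 29 + 33 = 96.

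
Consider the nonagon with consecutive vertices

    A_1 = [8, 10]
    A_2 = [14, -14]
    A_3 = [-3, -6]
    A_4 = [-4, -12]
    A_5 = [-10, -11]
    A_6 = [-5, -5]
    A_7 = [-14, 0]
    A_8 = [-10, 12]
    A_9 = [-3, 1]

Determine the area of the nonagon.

348.5

Apply the surveyor's formula: 2A = Σ (x_i·y_{i+1} − x_{i+1}·y_i), indices taken mod 9.
Cross-terms: -252, -126, 12, -76, -5, -70, -168, 26, -38  ⇒  Σ = -697
Area = |Σ|/2 = 348.5.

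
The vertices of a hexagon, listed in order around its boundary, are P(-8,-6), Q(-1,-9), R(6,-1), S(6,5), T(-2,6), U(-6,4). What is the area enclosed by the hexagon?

149.5

Cross-terms: 66, 55, 36, 46, 28, 68  ⇒  Σ = 299
Area = |Σ|/2 = 149.5.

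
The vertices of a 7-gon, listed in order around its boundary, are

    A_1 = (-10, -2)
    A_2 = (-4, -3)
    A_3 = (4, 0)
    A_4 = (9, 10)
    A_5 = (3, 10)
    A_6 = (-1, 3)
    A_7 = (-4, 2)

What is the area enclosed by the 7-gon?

Apply the shoelace (surveyor's) formula: 2A = Σ (x_i·y_{i+1} − x_{i+1}·y_i), indices taken mod 7.
Cross-terms: 22, 12, 40, 60, 19, 10, 28  ⇒  Σ = 191
Area = |Σ|/2 = 95.5.

95.5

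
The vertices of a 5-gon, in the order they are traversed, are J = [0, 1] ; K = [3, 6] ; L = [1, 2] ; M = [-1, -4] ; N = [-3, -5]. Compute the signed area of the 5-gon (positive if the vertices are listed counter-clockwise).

Apply Gauss's area formula: 2A = Σ (x_i·y_{i+1} − x_{i+1}·y_i), indices taken mod 5.
Cross-terms: -3, 0, -2, -7, -3  ⇒  Σ = -15
Signed area = Σ/2 = -7.5 (negative ⇒ clockwise traversal).

-7.5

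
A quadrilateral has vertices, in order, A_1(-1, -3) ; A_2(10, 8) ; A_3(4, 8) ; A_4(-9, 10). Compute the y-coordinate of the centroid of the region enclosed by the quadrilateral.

Apply the shoelace formula. First the cross-terms c_i = x_i·y_{i+1} − x_{i+1}·y_i:
  22, 48, 112, 37  ⇒  2A = 219, A = 109.5.
Then Σ (y_i + y_{i+1})·c_i = 3153, so ȳ = 3153 / (6·109.5) = 1051/219.

1051/219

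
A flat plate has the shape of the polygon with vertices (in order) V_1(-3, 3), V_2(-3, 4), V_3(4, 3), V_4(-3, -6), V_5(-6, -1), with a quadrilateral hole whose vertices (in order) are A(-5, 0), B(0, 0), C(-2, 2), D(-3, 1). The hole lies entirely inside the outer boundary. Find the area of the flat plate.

44

Outer boundary:
Apply Gauss's area formula: 2A = Σ (x_i·y_{i+1} − x_{i+1}·y_i), indices taken mod 5.
Cross-terms: -3, -25, -15, -33, -21  ⇒  Σ = -97
Area = |Σ|/2 = 48.5.
Hole:
Apply the shoelace formula: 2A = Σ (x_i·y_{i+1} − x_{i+1}·y_i), indices taken mod 4.
A→B: (-5)(0) − (0)(0) = 0
B→C: (0)(2) − (-2)(0) = 0
C→D: (-2)(1) − (-3)(2) = 4
D→A: (-3)(0) − (-5)(1) = 5
Σ = 9
Area = |Σ|/2 = 4.5.
Net area = 48.5 − 4.5 = 44.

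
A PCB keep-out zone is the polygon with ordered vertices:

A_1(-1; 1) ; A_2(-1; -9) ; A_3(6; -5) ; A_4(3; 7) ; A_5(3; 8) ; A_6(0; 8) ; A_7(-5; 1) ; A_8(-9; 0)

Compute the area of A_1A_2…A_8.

Σ = (10) + (59) + (57) + (3) + (24) + (40) + (9) + (-9) = 193
Area = |Σ|/2 = 96.5.

96.5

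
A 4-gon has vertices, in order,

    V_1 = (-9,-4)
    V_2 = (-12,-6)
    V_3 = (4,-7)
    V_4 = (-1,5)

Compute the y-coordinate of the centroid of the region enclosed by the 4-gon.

-131/48

Apply Gauss's area formula. First the cross-terms c_i = x_i·y_{i+1} − x_{i+1}·y_i:
  6, 108, 13, 49  ⇒  2A = 176, A = 88.
Then Σ (y_i + y_{i+1})·c_i = -1441, so ȳ = -1441 / (6·88) = -131/48.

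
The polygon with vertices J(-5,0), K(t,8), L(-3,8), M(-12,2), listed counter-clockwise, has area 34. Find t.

The doubled signed area Σ (x_i y_{i+1} − x_{i+1} y_i) is linear in t.
With t=0 it equals 84; the coefficient of t is 8 (from the two edges through K).
So 8·t + 84 = 2·34 = 68 ⇒ t = -2.

-2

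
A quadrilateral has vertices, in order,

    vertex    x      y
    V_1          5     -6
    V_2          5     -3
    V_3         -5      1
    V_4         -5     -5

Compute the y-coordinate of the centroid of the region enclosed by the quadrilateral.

-28/9

Apply Gauss's area formula. First the cross-terms c_i = x_i·y_{i+1} − x_{i+1}·y_i:
  15, -10, 30, 55  ⇒  2A = 90, A = 45.
Then Σ (y_i + y_{i+1})·c_i = -840, so ȳ = -840 / (6·45) = -28/9.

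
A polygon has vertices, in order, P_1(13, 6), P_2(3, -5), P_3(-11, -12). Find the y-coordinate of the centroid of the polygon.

Apply the shoelace (surveyor's) formula. First the cross-terms c_i = x_i·y_{i+1} − x_{i+1}·y_i:
  -83, -91, 90  ⇒  2A = -84, A = -42.
Then Σ (y_i + y_{i+1})·c_i = 924, so ȳ = 924 / (6·(-42)) = -11/3.

-11/3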